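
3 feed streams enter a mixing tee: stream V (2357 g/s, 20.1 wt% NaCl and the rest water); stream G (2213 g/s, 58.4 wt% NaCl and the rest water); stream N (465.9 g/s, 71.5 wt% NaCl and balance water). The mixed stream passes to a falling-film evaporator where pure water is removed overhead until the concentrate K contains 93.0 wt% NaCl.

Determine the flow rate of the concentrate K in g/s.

2257 g/s

NaCl entering = 2357×0.201 + 2213×0.584 + 465.9×0.715 = 2099.3 g/s.
All NaCl reports to K, so K = 2099.3/0.930 = 2257.3 g/s.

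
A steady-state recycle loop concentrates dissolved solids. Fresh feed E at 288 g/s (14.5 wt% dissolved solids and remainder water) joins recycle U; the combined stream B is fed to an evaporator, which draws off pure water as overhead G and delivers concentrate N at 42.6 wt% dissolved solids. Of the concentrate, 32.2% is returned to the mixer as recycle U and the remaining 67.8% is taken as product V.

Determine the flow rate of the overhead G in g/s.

Overall dissolved solids balance (none leaves overhead): dissolved solids in fresh feed = dissolved solids in product, i.e. 288×0.145 = (1−0.322)·N·0.426.
N = 41.76/(0.426×0.678) = 144.58 g/s.
Recycle U = 0.322×144.58 = 46.556 g/s.
Combined feed B = 288 + 46.556 = 334.56 g/s.
Overhead G = B − N = 334.56 − 144.58 = 189.97 g/s.

190 g/s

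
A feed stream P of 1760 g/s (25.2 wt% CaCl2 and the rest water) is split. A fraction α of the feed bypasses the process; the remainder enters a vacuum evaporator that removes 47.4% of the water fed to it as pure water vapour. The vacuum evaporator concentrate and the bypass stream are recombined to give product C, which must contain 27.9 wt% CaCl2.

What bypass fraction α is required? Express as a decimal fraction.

0.727

All 1760×0.252 = 443.52 g/s of CaCl2 reaches C, so C = 443.52/0.279 = 1589.7 g/s and vapour = 170.32 g/s.
The evaporator receives (1−α)·1760 of feed at 0.748 water and removes 0.474 of that water:
0.474×0.748×(1−α)×1760 = 170.32
(1−α) = 170.32/624.01 = 0.2729;  α = 0.7271.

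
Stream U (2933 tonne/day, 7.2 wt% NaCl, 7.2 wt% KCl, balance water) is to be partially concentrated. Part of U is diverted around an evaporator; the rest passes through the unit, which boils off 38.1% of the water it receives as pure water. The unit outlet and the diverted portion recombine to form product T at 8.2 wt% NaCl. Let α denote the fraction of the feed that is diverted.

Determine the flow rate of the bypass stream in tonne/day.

All 2933×0.072 = 211.18 tonne/day of NaCl reaches T, so T = 211.18/0.082 = 2575.3 tonne/day and vapour = 357.68 tonne/day.
The evaporator receives (1−α)·2933 of feed at 0.856 water and removes 0.381 of that water:
0.381×0.856×(1−α)×2933 = 357.68
(1−α) = 357.68/956.56 = 0.3739;  α = 0.6261.
Bypass flow = 0.6261×2933 = 1836.3 tonne/day.

1836 tonne/day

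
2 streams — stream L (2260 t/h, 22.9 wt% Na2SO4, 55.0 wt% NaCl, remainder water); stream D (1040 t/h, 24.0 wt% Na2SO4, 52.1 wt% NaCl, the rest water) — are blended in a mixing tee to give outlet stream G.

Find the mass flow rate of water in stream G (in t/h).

748 t/h

water out = water in = 2260×0.221 + 1040×0.239 = 748.02 t/h.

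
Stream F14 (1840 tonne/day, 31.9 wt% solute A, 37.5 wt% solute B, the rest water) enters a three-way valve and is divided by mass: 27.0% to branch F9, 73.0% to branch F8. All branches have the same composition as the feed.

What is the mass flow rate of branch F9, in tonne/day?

496.8 tonne/day

Branch F9 flow = 0.270×1840 = 496.8 tonne/day.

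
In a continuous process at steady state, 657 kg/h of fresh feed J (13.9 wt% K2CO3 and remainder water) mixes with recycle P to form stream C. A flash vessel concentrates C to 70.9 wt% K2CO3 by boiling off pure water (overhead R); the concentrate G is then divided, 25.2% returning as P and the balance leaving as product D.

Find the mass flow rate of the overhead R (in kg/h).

528.2 kg/h

Overall K2CO3 balance (none leaves overhead): K2CO3 in fresh feed = K2CO3 in product, i.e. 657×0.139 = (1−0.252)·G·0.709.
G = 91.323/(0.709×0.748) = 172.2 kg/h.
Recycle P = 0.252×172.2 = 43.394 kg/h.
Combined feed C = 657 + 43.394 = 700.39 kg/h.
Overhead R = C − G = 700.39 − 172.2 = 528.19 kg/h.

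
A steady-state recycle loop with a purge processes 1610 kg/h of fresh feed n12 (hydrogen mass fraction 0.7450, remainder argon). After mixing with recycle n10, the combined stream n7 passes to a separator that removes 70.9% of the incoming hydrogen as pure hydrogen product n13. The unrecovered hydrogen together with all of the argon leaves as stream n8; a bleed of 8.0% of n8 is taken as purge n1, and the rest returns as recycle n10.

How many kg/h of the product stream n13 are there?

1161 kg/h

hydrogen in n7: m_A = 1610×0.745 + (1−0.080)·(1−0.709)·m_A, so m_A = 1199.5/0.7323 = 1638 kg/h.
Product n13 = 0.709×1638 = 1161.3 kg/h.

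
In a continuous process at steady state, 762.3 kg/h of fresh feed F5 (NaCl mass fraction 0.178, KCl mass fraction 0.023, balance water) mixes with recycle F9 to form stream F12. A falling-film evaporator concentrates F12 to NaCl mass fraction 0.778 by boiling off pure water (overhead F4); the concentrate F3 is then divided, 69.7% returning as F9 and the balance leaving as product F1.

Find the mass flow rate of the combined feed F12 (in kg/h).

1163 kg/h

Overall NaCl balance (none leaves overhead): NaCl in fresh feed = NaCl in product, i.e. 762.3×0.178 = (1−0.697)·F3·0.778.
F3 = 135.69/(0.778×0.303) = 575.6 kg/h.
Recycle F9 = 0.697×575.6 = 401.2 kg/h.
Combined feed F12 = 762.3 + 401.2 = 1163.5 kg/h.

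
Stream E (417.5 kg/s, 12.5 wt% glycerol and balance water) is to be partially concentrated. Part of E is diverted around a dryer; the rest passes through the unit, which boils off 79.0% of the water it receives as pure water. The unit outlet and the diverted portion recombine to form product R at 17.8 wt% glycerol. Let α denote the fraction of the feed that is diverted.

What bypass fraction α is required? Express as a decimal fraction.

0.569

All 417.5×0.125 = 52.188 kg/s of glycerol reaches R, so R = 52.188/0.178 = 293.19 kg/s and vapour = 124.31 kg/s.
The evaporator receives (1−α)·417.5 of feed at 0.875 water and removes 0.790 of that water:
0.790×0.875×(1−α)×417.5 = 124.31
(1−α) = 124.31/288.6 = 0.4307;  α = 0.5693.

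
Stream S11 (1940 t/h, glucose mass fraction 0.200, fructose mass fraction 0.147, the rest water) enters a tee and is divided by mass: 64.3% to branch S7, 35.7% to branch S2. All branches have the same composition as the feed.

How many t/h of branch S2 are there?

692.6 t/h

Branch S2 flow = 0.357×1940 = 692.58 t/h.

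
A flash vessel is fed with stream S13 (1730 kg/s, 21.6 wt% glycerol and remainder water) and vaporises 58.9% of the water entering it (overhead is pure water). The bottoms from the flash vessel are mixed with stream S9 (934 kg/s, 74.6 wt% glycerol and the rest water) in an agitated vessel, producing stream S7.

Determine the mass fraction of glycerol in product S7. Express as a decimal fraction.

0.5739

Vapour removed = 0.589×0.784×1730 = 798.87 kg/s; concentrate = 931.13 kg/s.
glycerol reaching the mixer = 373.68 (from concentrate) + 934×0.746 = 1070.4 kg/s.
Product flow = 931.13 + 934 = 1865.1 kg/s; glycerol fraction = 0.5739.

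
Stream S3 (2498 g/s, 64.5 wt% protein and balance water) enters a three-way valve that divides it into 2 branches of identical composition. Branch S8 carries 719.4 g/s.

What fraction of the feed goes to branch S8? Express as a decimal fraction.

0.288

Fraction to S8 = 719.4/2498 = 0.2880.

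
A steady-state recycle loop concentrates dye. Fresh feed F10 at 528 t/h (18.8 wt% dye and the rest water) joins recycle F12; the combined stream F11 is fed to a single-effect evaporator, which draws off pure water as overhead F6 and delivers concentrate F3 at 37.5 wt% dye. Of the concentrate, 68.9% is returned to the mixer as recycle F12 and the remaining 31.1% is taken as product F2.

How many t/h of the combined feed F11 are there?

Overall dye balance (none leaves overhead): dye in fresh feed = dye in product, i.e. 528×0.188 = (1−0.689)·F3·0.375.
F3 = 99.264/(0.375×0.311) = 851.14 t/h.
Recycle F12 = 0.689×851.14 = 586.43 t/h.
Combined feed F11 = 528 + 586.43 = 1114.4 t/h.

1114 t/h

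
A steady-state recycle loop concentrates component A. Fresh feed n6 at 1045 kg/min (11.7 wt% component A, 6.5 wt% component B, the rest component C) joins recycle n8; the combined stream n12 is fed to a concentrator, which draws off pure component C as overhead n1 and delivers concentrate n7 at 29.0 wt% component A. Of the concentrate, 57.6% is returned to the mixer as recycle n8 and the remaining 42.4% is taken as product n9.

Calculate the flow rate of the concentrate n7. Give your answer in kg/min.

Overall component A balance (none leaves overhead): component A in fresh feed = component A in product, i.e. 1045×0.117 = (1−0.576)·n7·0.290.
n7 = 122.27/(0.290×0.424) = 994.35 kg/min.

994.3 kg/min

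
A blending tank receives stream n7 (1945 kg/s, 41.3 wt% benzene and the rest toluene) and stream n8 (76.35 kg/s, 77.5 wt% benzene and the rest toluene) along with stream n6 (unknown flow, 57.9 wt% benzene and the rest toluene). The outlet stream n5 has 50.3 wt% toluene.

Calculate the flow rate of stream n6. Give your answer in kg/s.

1734 kg/s

Let n6 be the unknown flow. Total out = 2021.3 + n6.
toluene balance: 1158.9 + 0.421·n6 = 0.503·(2021.3 + n6)
(0.421 − 0.503)·n6 = 0.503×2021.3 − 1158.9 = -142.15
n6 = -142.15 / -0.082 = 1733.6 kg/s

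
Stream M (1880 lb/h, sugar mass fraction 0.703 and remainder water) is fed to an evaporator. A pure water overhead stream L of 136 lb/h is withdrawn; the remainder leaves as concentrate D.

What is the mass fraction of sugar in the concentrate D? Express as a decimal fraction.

0.758

sugar is not removed: 1880×0.703 = 1321.6 lb/h of sugar enters D.
Concentrate = 1880 − 136 = 1744 lb/h.
Mass fraction = 1321.6/1744 = 0.758.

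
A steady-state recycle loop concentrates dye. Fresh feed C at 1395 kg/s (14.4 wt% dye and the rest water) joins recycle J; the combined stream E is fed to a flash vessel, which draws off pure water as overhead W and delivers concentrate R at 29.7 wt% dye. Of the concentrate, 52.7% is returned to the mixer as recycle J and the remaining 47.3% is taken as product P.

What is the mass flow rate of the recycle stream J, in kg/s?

753.6 kg/s

Overall dye balance (none leaves overhead): dye in fresh feed = dye in product, i.e. 1395×0.144 = (1−0.527)·R·0.297.
R = 200.88/(0.297×0.473) = 1429.9 kg/s.
Recycle J = 0.527×1429.9 = 753.58 kg/s.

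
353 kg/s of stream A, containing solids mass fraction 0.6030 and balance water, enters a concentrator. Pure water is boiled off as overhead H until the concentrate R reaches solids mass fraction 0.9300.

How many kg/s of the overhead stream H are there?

solids is conserved: 353×0.603 = 212.86 kg/s all reports to the concentrate.
Concentrate = 212.86/(target fraction) = 228.88 kg/s.
Overhead = 353 − 228.88 = 124.12 kg/s.

124.1 kg/s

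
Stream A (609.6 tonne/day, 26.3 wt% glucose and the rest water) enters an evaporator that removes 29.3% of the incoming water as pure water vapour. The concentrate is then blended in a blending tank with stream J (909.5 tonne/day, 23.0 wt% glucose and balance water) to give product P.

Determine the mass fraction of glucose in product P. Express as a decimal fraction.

Vapour removed = 0.293×0.737×609.6 = 131.64 tonne/day; concentrate = 477.96 tonne/day.
glucose reaching the mixer = 160.32 (from concentrate) + 909.5×0.230 = 369.51 tonne/day.
Product flow = 477.96 + 909.5 = 1387.5 tonne/day; glucose fraction = 0.266.

0.266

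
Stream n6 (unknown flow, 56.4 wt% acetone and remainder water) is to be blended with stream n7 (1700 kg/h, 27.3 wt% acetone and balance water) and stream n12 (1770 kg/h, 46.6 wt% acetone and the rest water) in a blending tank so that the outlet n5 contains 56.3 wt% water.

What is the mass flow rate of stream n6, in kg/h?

Let n6 be the unknown flow. Total out = 3470 + n6.
water balance: 2181.1 + 0.436·n6 = 0.563·(3470 + n6)
(0.436 − 0.563)·n6 = 0.563×3470 − 2181.1 = -227.47
n6 = -227.47 / -0.127 = 1791.1 kg/h

1791 kg/h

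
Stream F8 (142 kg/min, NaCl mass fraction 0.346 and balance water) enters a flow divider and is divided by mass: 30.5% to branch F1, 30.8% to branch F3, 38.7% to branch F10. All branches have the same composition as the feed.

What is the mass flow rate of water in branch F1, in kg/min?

28.32 kg/min

Branch F1 total = 0.305×142 = 43.31 kg/min.
water in F1 = 0.654×43.31 = 28.325 kg/min.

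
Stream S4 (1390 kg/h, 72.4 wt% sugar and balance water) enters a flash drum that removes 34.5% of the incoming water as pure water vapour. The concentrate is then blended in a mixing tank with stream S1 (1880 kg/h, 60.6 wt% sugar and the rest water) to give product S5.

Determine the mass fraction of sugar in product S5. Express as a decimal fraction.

Vapour removed = 0.345×0.276×1390 = 132.36 kg/h; concentrate = 1257.6 kg/h.
sugar reaching the mixer = 1006.4 (from concentrate) + 1880×0.606 = 2145.6 kg/h.
Product flow = 1257.6 + 1880 = 3137.6 kg/h; sugar fraction = 0.6838.

0.6838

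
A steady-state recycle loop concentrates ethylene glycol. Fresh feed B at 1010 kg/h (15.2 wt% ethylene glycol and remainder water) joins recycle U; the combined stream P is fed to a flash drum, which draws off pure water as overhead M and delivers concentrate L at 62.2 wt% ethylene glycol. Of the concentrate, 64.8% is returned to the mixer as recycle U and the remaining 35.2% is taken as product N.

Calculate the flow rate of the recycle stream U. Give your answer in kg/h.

Overall ethylene glycol balance (none leaves overhead): ethylene glycol in fresh feed = ethylene glycol in product, i.e. 1010×0.152 = (1−0.648)·L·0.622.
L = 153.52/(0.622×0.352) = 701.18 kg/h.
Recycle U = 0.648×701.18 = 454.37 kg/h.

454.4 kg/h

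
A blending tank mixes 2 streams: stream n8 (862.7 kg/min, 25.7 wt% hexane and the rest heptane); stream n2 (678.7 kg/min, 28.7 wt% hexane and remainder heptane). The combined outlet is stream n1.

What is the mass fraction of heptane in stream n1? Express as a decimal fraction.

Total flow out = 862.7 + 678.7 = 1541.4 kg/min.
heptane in = 862.7×0.743 + 678.7×0.713 = 1124.9 kg/min.
heptane mass fraction in n1 = 1124.9/1541.4 = 0.7298.

0.7298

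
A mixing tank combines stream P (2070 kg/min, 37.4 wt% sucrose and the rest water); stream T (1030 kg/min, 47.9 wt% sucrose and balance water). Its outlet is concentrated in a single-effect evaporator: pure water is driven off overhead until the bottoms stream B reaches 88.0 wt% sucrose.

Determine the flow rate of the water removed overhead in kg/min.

1660 kg/min

sucrose entering = 2070×0.374 + 1030×0.479 = 1267.5 kg/min.
All sucrose reports to B, so B = 1267.5/0.880 = 1440.4 kg/min.
Total feed = 3100 kg/min; overhead = 3100 − 1440.4 = 1659.6 kg/min.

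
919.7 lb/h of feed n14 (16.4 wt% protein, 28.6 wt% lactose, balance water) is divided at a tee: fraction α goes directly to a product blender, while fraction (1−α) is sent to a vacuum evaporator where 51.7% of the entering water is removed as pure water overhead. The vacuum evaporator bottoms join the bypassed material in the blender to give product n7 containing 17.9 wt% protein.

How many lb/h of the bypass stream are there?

648.7 lb/h

All 919.7×0.164 = 150.83 lb/h of protein reaches n7, so n7 = 150.83/0.179 = 842.63 lb/h and vapour = 77.07 lb/h.
The evaporator receives (1−α)·919.7 of feed at 0.550 water and removes 0.517 of that water:
0.517×0.550×(1−α)×919.7 = 77.07
(1−α) = 77.07/261.52 = 0.2947;  α = 0.7053.
Bypass flow = 0.7053×919.7 = 648.66 lb/h.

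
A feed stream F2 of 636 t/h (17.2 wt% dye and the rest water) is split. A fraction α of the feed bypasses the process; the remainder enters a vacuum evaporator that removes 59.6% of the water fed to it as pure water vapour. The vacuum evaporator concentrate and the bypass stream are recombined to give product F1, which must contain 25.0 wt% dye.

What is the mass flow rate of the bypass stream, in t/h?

233.9 t/h

All 636×0.172 = 109.39 t/h of dye reaches F1, so F1 = 109.39/0.250 = 437.57 t/h and vapour = 198.43 t/h.
The evaporator receives (1−α)·636 of feed at 0.828 water and removes 0.596 of that water:
0.596×0.828×(1−α)×636 = 198.43
(1−α) = 198.43/313.86 = 0.6322;  α = 0.3678.
Bypass flow = 0.3678×636 = 233.9 t/h.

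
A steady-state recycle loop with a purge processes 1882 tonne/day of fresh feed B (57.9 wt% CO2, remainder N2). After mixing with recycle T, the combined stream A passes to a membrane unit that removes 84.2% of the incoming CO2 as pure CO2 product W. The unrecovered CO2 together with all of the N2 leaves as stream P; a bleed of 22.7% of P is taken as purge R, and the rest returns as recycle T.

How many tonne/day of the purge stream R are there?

836.8 tonne/day

N2 enters only via B and leaves only via the purge: 1882×0.421 = 0.227×(N2 in P), and the membrane unit passes all N2, so N2 in A = N2 in P = 3490.4 tonne/day.
CO2 in A: m_A = 1882×0.579 + (1−0.227)·(1−0.842)·m_A, so m_A = 1089.7/0.8779 = 1241.3 tonne/day.
P = (1−0.842)×1241.3 + 3490.4 = 3686.5 tonne/day.
Purge R = 0.227×3686.5 = 836.84 tonne/day.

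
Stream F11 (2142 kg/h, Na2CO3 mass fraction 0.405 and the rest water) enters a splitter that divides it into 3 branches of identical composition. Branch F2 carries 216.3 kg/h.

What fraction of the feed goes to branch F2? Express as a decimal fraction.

0.101

Fraction to F2 = 216.3/2142 = 0.1010.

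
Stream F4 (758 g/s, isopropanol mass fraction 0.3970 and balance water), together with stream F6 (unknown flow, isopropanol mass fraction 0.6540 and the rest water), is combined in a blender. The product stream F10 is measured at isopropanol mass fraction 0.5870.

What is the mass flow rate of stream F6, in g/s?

Let F6 be the unknown flow. Total out = 758 + F6.
isopropanol balance: 300.93 + 0.654·F6 = 0.587·(758 + F6)
(0.654 − 0.587)·F6 = 0.587×758 − 300.93 = 144.02
F6 = 144.02 / 0.067 = 2149.6 g/s

2150 g/s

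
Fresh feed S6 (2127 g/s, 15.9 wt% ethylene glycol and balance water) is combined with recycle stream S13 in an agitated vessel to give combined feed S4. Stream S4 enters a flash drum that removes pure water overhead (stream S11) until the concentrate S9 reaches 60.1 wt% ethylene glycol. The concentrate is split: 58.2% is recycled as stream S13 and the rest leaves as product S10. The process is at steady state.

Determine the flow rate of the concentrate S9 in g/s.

1346 g/s

Overall ethylene glycol balance (none leaves overhead): ethylene glycol in fresh feed = ethylene glycol in product, i.e. 2127×0.159 = (1−0.582)·S9·0.601.
S9 = 338.19/(0.601×0.418) = 1346.2 g/s.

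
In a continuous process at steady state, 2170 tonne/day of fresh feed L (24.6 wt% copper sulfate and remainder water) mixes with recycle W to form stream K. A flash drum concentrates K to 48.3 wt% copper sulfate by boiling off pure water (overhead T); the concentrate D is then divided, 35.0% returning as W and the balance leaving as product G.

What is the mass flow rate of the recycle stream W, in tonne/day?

595.1 tonne/day

Overall copper sulfate balance (none leaves overhead): copper sulfate in fresh feed = copper sulfate in product, i.e. 2170×0.246 = (1−0.350)·D·0.483.
D = 533.82/(0.483×0.650) = 1700.3 tonne/day.
Recycle W = 0.350×1700.3 = 595.12 tonne/day.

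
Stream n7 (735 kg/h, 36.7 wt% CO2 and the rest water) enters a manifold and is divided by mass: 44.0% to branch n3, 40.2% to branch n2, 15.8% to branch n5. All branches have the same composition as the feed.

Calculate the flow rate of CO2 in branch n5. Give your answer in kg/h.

Branch n5 total = 0.158×735 = 116.13 kg/h.
CO2 in n5 = 0.367×116.13 = 42.62 kg/h.

42.62 kg/h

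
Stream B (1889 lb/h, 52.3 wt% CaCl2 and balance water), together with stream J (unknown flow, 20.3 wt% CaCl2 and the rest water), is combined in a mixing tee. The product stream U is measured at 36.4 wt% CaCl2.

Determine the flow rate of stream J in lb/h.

1866 lb/h

Let J be the unknown flow. Total out = 1889 + J.
CaCl2 balance: 987.95 + 0.203·J = 0.364·(1889 + J)
(0.203 − 0.364)·J = 0.364×1889 − 987.95 = -300.35
J = -300.35 / -0.161 = 1865.5 lb/h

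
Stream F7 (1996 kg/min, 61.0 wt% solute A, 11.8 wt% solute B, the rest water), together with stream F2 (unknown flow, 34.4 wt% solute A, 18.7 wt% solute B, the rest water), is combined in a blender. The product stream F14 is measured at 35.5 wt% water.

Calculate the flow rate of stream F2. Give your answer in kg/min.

Let F2 be the unknown flow. Total out = 1996 + F2.
water balance: 542.91 + 0.469·F2 = 0.355·(1996 + F2)
(0.469 − 0.355)·F2 = 0.355×1996 − 542.91 = 165.67
F2 = 165.67 / 0.114 = 1453.2 kg/min

1453 kg/min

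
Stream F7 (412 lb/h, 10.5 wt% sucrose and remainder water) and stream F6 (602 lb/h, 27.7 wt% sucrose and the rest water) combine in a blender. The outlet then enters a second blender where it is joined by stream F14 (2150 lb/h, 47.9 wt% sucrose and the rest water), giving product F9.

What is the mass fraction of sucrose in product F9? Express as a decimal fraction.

Overall, product flow = 3164 lb/h.
sucrose in = 412×0.105 + 602×0.277 + 2150×0.479 = 1239.9 lb/h.
sucrose fraction in F9 = 0.392.

0.392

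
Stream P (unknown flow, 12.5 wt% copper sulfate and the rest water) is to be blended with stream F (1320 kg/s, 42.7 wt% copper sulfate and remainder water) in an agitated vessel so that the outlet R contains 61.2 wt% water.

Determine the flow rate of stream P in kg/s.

195.7 kg/s

Let P be the unknown flow. Total out = 1320 + P.
water balance: 756.36 + 0.875·P = 0.612·(1320 + P)
(0.875 − 0.612)·P = 0.612×1320 − 756.36 = 51.48
P = 51.48 / 0.263 = 195.74 kg/s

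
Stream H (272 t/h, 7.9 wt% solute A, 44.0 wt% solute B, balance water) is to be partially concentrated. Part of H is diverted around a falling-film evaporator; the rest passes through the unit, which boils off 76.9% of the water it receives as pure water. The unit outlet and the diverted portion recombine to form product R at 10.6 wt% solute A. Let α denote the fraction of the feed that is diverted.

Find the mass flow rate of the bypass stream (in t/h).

All 272×0.079 = 21.488 t/h of solute A reaches R, so R = 21.488/0.106 = 202.72 t/h and vapour = 69.283 t/h.
The evaporator receives (1−α)·272 of feed at 0.481 water and removes 0.769 of that water:
0.769×0.481×(1−α)×272 = 69.283
(1−α) = 69.283/100.61 = 0.6886;  α = 0.3114.
Bypass flow = 0.3114×272 = 84.692 t/h.

84.69 t/h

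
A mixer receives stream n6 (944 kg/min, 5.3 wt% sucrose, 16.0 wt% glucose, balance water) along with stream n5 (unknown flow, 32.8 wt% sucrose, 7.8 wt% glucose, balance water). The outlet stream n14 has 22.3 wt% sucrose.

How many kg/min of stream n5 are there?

1528 kg/min

Let n5 be the unknown flow. Total out = 944 + n5.
sucrose balance: 50.032 + 0.328·n5 = 0.223·(944 + n5)
(0.328 − 0.223)·n5 = 0.223×944 − 50.032 = 160.48
n5 = 160.48 / 0.105 = 1528.4 kg/min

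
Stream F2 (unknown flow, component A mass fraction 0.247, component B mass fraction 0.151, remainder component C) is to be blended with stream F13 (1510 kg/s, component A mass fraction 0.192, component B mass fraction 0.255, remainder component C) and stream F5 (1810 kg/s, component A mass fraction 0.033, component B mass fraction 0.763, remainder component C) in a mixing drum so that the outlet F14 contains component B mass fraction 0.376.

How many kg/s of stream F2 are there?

Let F2 be the unknown flow. Total out = 3320 + F2.
component B balance: 1766.1 + 0.151·F2 = 0.376·(3320 + F2)
(0.151 − 0.376)·F2 = 0.376×3320 − 1766.1 = -517.76
F2 = -517.76 / -0.225 = 2301.2 kg/s

2301 kg/s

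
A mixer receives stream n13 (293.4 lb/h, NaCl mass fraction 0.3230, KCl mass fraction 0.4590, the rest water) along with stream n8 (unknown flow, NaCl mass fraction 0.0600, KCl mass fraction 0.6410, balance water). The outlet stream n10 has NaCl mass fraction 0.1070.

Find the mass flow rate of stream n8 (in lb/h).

1348 lb/h

Let n8 be the unknown flow. Total out = 293.4 + n8.
NaCl balance: 94.768 + 0.060·n8 = 0.107·(293.4 + n8)
(0.060 − 0.107)·n8 = 0.107×293.4 − 94.768 = -63.374
n8 = -63.374 / -0.047 = 1348.4 lb/h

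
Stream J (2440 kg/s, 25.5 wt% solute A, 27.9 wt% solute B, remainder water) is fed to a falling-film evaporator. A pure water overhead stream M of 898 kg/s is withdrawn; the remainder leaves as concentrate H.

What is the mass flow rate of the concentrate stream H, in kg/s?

Concentrate = 2440 − 898 = 1542 kg/s.

1542 kg/s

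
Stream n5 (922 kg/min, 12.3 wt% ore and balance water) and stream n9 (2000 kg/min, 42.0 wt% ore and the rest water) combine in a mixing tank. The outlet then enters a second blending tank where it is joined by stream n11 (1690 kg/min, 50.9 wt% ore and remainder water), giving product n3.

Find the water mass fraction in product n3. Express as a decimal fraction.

Overall, product flow = 4612 kg/min.
water in = 922×0.877 + 2000×0.580 + 1690×0.491 = 2798.4 kg/min.
water fraction in n3 = 0.607.

0.607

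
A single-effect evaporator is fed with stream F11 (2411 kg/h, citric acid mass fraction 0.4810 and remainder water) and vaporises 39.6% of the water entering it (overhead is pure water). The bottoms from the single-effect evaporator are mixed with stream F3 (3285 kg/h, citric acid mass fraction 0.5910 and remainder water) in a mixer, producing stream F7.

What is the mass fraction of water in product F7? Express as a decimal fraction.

Vapour removed = 0.396×0.519×2411 = 495.52 kg/h; concentrate = 1915.5 kg/h.
water reaching the mixer = 755.79 (from concentrate) + 3285×0.409 = 2099.4 kg/h.
Product flow = 1915.5 + 3285 = 5200.5 kg/h; water fraction = 0.4037.

0.4037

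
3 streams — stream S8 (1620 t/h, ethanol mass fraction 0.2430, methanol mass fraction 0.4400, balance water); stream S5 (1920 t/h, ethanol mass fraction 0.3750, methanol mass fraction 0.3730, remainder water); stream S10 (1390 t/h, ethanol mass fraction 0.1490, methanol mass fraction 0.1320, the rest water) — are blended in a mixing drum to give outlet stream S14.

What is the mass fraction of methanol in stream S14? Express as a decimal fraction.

Total flow out = 1620 + 1920 + 1390 = 4930 t/h.
methanol in = 1620×0.440 + 1920×0.373 + 1390×0.132 = 1612.4 t/h.
methanol mass fraction in S14 = 1612.4/4930 = 0.3271.

0.3271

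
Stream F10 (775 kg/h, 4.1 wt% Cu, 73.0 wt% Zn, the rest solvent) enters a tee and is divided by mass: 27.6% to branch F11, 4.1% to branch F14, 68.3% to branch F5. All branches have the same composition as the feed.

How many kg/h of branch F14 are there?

31.78 kg/h

Branch F14 flow = 0.041×775 = 31.775 kg/h.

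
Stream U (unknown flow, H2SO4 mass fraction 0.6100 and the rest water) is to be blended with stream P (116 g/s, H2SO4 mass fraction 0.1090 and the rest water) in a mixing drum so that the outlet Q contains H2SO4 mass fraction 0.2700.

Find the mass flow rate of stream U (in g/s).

54.93 g/s

Let U be the unknown flow. Total out = 116 + U.
H2SO4 balance: 12.644 + 0.610·U = 0.270·(116 + U)
(0.610 − 0.270)·U = 0.270×116 − 12.644 = 18.676
U = 18.676 / 0.340 = 54.929 g/s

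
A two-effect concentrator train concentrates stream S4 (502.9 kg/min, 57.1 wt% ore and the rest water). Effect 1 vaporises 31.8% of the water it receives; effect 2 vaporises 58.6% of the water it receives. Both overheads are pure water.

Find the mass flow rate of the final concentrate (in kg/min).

water in feed = 502.9×0.429 = 215.74 kg/min.
After stage 1: water left = (1−0.318)×215.74 = 147.14; stream total = 434.29 kg/min.
After stage 2: water left = (1−0.586)×147.14 = 60.915; final concentrate = 348.07 kg/min.

348.1 kg/min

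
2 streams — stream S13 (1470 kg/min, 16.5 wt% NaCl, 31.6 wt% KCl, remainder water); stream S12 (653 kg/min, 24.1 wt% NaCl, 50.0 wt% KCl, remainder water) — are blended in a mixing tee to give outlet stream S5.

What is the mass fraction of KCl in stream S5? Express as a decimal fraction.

Total flow out = 1470 + 653 = 2123 kg/min.
KCl in = 1470×0.316 + 653×0.500 = 791.02 kg/min.
KCl mass fraction in S5 = 791.02/2123 = 0.3726.

0.3726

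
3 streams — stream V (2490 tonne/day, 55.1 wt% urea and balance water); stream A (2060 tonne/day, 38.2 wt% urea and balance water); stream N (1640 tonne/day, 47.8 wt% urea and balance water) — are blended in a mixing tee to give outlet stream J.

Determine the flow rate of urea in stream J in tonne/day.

2943 tonne/day

urea out = urea in = 2490×0.551 + 2060×0.382 + 1640×0.478 = 2942.8 tonne/day.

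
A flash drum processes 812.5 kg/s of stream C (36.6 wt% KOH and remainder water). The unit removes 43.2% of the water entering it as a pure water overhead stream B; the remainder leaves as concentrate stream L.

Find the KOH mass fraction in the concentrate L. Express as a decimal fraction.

KOH is not removed: 812.5×0.366 = 297.38 kg/s of KOH enters L.
water entering = 812.5×0.634 = 515.12 kg/s; overhead removed = 0.432×515.12 = 222.53 kg/s.
Concentrate = 812.5 − 222.53 = 589.97 kg/s.
Mass fraction = 297.38/589.97 = 0.504.

0.504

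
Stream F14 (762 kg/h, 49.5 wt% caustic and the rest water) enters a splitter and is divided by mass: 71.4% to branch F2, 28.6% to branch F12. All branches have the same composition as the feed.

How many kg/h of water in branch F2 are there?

274.8 kg/h

Branch F2 total = 0.714×762 = 544.07 kg/h.
water in F2 = 0.505×544.07 = 274.75 kg/h.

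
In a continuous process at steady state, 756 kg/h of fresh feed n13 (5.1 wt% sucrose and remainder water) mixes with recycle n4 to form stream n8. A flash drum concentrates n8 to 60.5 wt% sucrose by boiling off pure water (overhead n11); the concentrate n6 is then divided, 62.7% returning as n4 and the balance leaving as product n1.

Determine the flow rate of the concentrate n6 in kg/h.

170.9 kg/h

Overall sucrose balance (none leaves overhead): sucrose in fresh feed = sucrose in product, i.e. 756×0.051 = (1−0.627)·n6·0.605.
n6 = 38.556/(0.605×0.373) = 170.86 kg/h.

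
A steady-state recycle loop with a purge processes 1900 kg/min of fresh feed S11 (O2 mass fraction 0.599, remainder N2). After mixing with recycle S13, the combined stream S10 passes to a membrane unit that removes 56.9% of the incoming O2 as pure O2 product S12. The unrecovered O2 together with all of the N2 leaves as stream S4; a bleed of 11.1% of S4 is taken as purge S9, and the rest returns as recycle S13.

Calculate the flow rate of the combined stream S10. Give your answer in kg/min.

8709 kg/min

N2 enters only via S11 and leaves only via the purge: 1900×0.401 = 0.111×(N2 in S4), and the membrane unit passes all N2, so N2 in S10 = N2 in S4 = 6864 kg/min.
O2 in S10: m_A = 1900×0.599 + (1−0.111)·(1−0.569)·m_A, so m_A = 1138.1/0.6168 = 1845 kg/min.
S10 = 1845 + 6864 = 8709 kg/min.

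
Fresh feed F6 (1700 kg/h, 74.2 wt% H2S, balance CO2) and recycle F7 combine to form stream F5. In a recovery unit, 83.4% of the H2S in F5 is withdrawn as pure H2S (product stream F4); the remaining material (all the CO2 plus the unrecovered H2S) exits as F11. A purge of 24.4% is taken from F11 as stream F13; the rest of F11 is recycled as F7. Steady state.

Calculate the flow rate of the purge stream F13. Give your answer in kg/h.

497 kg/h

CO2 enters only via F6 and leaves only via the purge: 1700×0.258 = 0.244×(CO2 in F11), and the recovery unit passes all CO2, so CO2 in F5 = CO2 in F11 = 1797.5 kg/h.
H2S in F5: m_A = 1700×0.742 + (1−0.244)·(1−0.834)·m_A, so m_A = 1261.4/0.8745 = 1442.4 kg/h.
F11 = (1−0.834)×1442.4 + 1797.5 = 2037 kg/h.
Purge F13 = 0.244×2037 = 497.02 kg/h.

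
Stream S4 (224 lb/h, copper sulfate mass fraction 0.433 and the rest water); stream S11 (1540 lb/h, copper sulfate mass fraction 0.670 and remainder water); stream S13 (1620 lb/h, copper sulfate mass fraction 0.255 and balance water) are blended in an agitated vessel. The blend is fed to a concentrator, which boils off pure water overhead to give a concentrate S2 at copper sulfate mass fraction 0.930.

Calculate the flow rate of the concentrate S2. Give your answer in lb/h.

1658 lb/h

copper sulfate entering = 224×0.433 + 1540×0.670 + 1620×0.255 = 1541.9 lb/h.
All copper sulfate reports to S2, so S2 = 1541.9/0.930 = 1657.9 lb/h.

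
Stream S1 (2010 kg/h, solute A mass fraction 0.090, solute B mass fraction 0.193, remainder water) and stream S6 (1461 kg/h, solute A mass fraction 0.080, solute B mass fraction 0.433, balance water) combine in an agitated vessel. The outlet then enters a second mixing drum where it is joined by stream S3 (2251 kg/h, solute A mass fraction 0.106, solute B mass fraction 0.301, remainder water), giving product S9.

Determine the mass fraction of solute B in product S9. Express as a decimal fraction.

0.297

Overall, product flow = 5722 kg/h.
solute B in = 2010×0.193 + 1461×0.433 + 2251×0.301 = 1698.1 kg/h.
solute B fraction in S9 = 0.297.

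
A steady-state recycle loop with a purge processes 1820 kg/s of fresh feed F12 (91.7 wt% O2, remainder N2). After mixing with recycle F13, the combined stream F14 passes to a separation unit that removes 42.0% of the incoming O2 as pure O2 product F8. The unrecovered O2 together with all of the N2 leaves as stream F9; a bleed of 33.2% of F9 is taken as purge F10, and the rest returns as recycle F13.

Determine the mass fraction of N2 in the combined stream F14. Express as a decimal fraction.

N2 enters only via F12 and leaves only via the purge: 1820×0.083 = 0.332×(N2 in F9), and the separation unit passes all N2, so N2 in F14 = N2 in F9 = 455 kg/s.
O2 in F14: m_A = 1820×0.917 + (1−0.332)·(1−0.420)·m_A, so m_A = 1668.9/0.6126 = 2724.5 kg/s.
F14 = 2724.5 + 455 = 3179.5 kg/s.
N2 fraction in F14 = 455/3179.5 = 0.143.

0.143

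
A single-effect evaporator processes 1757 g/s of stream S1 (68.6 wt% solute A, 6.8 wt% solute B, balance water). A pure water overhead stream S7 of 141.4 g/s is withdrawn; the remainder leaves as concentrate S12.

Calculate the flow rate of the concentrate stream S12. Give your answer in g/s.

Concentrate = 1757 − 141.4 = 1615.6 g/s.

1616 g/s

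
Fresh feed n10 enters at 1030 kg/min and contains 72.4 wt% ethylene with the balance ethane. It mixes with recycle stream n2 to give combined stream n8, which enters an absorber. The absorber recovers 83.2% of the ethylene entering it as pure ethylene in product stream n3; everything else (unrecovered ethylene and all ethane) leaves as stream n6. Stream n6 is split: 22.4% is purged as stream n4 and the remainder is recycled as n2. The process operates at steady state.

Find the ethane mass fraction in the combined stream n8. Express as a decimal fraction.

0.597

ethane enters only via n10 and leaves only via the purge: 1030×0.276 = 0.224×(ethane in n6), and the absorber passes all ethane, so ethane in n8 = ethane in n6 = 1269.1 kg/min.
ethylene in n8: m_A = 1030×0.724 + (1−0.224)·(1−0.832)·m_A, so m_A = 745.72/0.8696 = 857.51 kg/min.
n8 = 857.51 + 1269.1 = 2126.6 kg/min.
ethane fraction in n8 = 1269.1/2126.6 = 0.597.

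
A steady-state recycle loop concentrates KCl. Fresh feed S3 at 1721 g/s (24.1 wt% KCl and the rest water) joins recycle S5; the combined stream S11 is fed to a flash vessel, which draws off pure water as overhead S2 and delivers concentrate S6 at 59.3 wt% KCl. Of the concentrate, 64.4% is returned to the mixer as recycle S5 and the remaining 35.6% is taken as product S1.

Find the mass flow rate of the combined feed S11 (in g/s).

Overall KCl balance (none leaves overhead): KCl in fresh feed = KCl in product, i.e. 1721×0.241 = (1−0.644)·S6·0.593.
S6 = 414.76/(0.593×0.356) = 1964.7 g/s.
Recycle S5 = 0.644×1964.7 = 1265.3 g/s.
Combined feed S11 = 1721 + 1265.3 = 2986.3 g/s.

2986 g/s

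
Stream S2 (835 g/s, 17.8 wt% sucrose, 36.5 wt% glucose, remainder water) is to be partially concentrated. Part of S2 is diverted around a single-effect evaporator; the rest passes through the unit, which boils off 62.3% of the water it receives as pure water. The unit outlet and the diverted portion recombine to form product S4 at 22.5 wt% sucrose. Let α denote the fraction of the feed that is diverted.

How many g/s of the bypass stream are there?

222.4 g/s

All 835×0.178 = 148.63 g/s of sucrose reaches S4, so S4 = 148.63/0.225 = 660.58 g/s and vapour = 174.42 g/s.
The evaporator receives (1−α)·835 of feed at 0.457 water and removes 0.623 of that water:
0.623×0.457×(1−α)×835 = 174.42
(1−α) = 174.42/237.73 = 0.7337;  α = 0.2663.
Bypass flow = 0.2663×835 = 222.37 g/s.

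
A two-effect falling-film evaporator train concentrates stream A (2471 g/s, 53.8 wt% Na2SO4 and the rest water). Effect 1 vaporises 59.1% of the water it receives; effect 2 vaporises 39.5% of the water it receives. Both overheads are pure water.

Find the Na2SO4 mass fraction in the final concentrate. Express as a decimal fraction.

water in feed = 2471×0.462 = 1141.6 g/s.
After stage 1: water left = (1−0.591)×1141.6 = 466.92; stream total = 1796.3 g/s.
After stage 2: water left = (1−0.395)×466.92 = 282.48; final concentrate = 1611.9 g/s.
Na2SO4 fraction = 1329.4/1611.9 = 0.825.

0.825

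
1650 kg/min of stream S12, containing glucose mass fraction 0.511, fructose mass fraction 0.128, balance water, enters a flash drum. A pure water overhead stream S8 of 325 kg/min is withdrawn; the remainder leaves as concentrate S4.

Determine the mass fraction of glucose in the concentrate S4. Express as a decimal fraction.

glucose is not removed: 1650×0.511 = 843.15 kg/min of glucose enters S4.
Concentrate = 1650 − 325 = 1325 kg/min.
Mass fraction = 843.15/1325 = 0.636.

0.636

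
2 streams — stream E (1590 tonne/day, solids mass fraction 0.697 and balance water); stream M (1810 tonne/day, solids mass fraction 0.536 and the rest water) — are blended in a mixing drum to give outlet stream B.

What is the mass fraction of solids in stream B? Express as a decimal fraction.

0.611

Total flow out = 1590 + 1810 = 3400 tonne/day.
solids in = 1590×0.697 + 1810×0.536 = 2078.4 tonne/day.
solids mass fraction in B = 2078.4/3400 = 0.611.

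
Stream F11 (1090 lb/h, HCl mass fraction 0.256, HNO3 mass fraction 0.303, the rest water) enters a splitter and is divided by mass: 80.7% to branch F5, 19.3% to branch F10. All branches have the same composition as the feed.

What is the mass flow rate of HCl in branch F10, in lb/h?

53.85 lb/h

Branch F10 total = 0.193×1090 = 210.37 lb/h.
HCl in F10 = 0.256×210.37 = 53.855 lb/h.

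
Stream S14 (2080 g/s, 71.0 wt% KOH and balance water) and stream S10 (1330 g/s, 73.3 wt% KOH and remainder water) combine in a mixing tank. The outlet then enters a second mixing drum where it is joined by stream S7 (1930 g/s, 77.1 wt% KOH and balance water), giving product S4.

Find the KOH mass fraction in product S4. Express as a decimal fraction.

0.738

Overall, product flow = 5340 g/s.
KOH in = 2080×0.710 + 1330×0.733 + 1930×0.771 = 3939.7 g/s.
KOH fraction in S4 = 0.738.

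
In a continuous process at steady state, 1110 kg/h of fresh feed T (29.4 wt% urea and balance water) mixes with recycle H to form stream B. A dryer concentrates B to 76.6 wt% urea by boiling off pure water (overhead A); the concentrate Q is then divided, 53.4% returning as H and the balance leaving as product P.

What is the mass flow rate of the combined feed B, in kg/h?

Overall urea balance (none leaves overhead): urea in fresh feed = urea in product, i.e. 1110×0.294 = (1−0.534)·Q·0.766.
Q = 326.34/(0.766×0.466) = 914.23 kg/h.
Recycle H = 0.534×914.23 = 488.2 kg/h.
Combined feed B = 1110 + 488.2 = 1598.2 kg/h.

1598 kg/h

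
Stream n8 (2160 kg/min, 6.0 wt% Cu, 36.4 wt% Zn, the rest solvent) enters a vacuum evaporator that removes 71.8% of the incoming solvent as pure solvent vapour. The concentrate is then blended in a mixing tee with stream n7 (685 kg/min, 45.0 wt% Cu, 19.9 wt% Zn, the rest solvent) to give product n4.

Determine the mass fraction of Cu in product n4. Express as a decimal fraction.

Vapour removed = 0.718×0.576×2160 = 893.31 kg/min; concentrate = 1266.7 kg/min.
Cu reaching the mixer = 129.6 (from concentrate) + 685×0.450 = 437.85 kg/min.
Product flow = 1266.7 + 685 = 1951.7 kg/min; Cu fraction = 0.224.

0.224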